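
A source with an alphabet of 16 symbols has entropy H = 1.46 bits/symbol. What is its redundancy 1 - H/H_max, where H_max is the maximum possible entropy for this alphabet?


H_max = log2(K) = log2(16) = 4.0 bits/symbol. Redundancy = 1 - H/H_max = 1 - 1.46/4.0 = 1 - 0.365 = 0.635

0.635


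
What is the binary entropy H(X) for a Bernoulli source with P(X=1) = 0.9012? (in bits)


H = -p*log2(p) - (1-p)*log2(1-p). -0.9012*log2(0.9012) = 0.135253; -0.0988*log2(0.0988) = 0.329927. H = 0.135253 + 0.329927 = 0.4652

0.4652 bits


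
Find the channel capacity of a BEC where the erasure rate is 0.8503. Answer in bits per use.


C = 1 - epsilon = 1 - 0.8503 = 0.1497

0.1497 bits


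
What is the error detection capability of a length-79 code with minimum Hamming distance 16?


Detection capability = d_min - 1 = 16 - 1 = 15

15 errors


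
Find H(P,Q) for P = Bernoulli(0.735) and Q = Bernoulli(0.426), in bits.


H(P,Q) = -p*log2(q) - (1-p)*log2(1-q). -0.735*log2(0.426) = 0.904840; -0.265*log2(0.574) = 0.212232. H(P,Q) = 0.904840 + 0.212232 = 1.1171

1.1171 bits


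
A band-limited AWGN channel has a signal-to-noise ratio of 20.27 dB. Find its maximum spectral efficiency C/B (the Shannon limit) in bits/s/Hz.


SNR_linear = 10^(20.27/10) = 106.4143; C/B = log2(1 + SNR_linear) = log2(1 + 106.4143) = 6.747

6.747 bits/s/Hz


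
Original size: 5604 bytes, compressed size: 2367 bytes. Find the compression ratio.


Ratio = original / compressed = 5604 / 2367 = 2.3676

2.3676


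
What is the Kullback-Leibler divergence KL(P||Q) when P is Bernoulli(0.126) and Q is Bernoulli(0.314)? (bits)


KL = p*log2(p/q) + (1-p)*log2((1-p)/(1-q)) = 0.126*log2(0.126/0.314) + 0.874*log2(0.874/0.686) = 0.1394

0.1394 bits


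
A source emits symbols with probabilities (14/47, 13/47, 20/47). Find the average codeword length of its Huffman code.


Huffman construction (repeatedly merge the two least-probable nodes; each merge adds 1 bit to every symbol beneath it): 13/47 + 14/47 = 27/47; 20/47 + 27/47 = 1. Resulting codeword lengths (in the order the probabilities were given): (2, 2, 1). L_avg = sum(p_i * l_i) = 14/47*2 + 13/47*2 + 20/47*1 = 74/47 = 1.5745

1.5745 bits


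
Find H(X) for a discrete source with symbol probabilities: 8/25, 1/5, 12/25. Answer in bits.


H = -sum(p_i * log2(p_i)). Terms: -(8/25)*log2(8/25) = 0.526034; -(1/5)*log2(1/5) = 0.464386; -(12/25)*log2(12/25) = 0.508269. H = 0.526034 + 0.464386 + 0.508269 = 1.4987

1.4987 bits


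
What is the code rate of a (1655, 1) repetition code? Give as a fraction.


Rate = k/n = 1/1655

1/1655


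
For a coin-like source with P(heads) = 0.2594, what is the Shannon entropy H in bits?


H = -p*log2(p) - (1-p)*log2(1-p). -0.2594*log2(0.2594) = 0.504987; -0.7406*log2(0.7406) = 0.320853. H = 0.504987 + 0.320853 = 0.8258

0.8258 bits


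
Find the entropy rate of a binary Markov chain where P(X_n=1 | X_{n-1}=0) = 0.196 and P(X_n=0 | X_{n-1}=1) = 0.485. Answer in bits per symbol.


Stationary distribution: pi_0 = p10/(p01+p10) = 0.7122, pi_1 = 0.2878. Entropy rate H' = pi_0*H(p01) + pi_1*H(p10) = 0.7122*0.7139 + 0.2878*0.9994 = 0.796

0.796 bits/symbol


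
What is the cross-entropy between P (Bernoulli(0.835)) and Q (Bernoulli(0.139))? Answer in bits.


H(P,Q) = -p*log2(q) - (1-p)*log2(1-q). -0.835*log2(0.139) = 2.377114; -0.165*log2(0.861) = 0.035626. H(P,Q) = 2.377114 + 0.035626 = 2.4127

2.4127 bits


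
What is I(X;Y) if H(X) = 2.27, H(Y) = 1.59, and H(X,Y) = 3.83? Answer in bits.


I(X;Y) = H(X) + H(Y) - H(X,Y) = 2.27 + 1.59 - 3.83 = 0.03

0.03 bits


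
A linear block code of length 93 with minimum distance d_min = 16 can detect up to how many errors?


Detection capability = d_min - 1 = 16 - 1 = 15

15 errors


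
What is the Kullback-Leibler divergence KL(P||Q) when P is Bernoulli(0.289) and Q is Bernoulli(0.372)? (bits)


KL = p*log2(p/q) + (1-p)*log2((1-p)/(1-q)) = 0.289*log2(0.289/0.372) + 0.711*log2(0.711/0.628) = 0.0221

0.0221 bits


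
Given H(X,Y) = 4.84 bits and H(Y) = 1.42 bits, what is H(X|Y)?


H(X|Y) = H(X,Y) - H(Y) = 4.84 - 1.42 = 3.42

3.42 bits


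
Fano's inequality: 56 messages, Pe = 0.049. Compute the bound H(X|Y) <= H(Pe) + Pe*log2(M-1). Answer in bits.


H(Pe) = -Pe*log2(Pe) - (1-Pe)*log2(1-Pe) = -0.049*log2(0.049) - 0.951*log2(0.951) = 0.213203 + 0.068931 = 0.2821. Pe*log2(M-1) = 0.049*log2(55) = 0.283287. Bound = H(Pe) + Pe*log2(M-1) = 0.213203 + 0.068931 + 0.283287 = 0.5654

0.5654 bits


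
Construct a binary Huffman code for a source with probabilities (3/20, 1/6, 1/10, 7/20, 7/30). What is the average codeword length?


Huffman construction (repeatedly merge the two least-probable nodes; each merge adds 1 bit to every symbol beneath it): 1/10 + 3/20 = 1/4; 1/6 + 7/30 = 2/5; 1/4 + 7/20 = 3/5; 2/5 + 3/5 = 1. Resulting codeword lengths (in the order the probabilities were given): (3, 2, 3, 2, 2). L_avg = sum(p_i * l_i) = 3/20*3 + 1/6*2 + 1/10*3 + 7/20*2 + 7/30*2 = 9/4 = 2.25

2.25 bits


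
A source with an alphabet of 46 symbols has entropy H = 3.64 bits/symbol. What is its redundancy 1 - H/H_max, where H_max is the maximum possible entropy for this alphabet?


H_max = log2(K) = log2(46) = 5.5236 bits/symbol. Redundancy = 1 - H/H_max = 1 - 3.64/5.5236 = 1 - 0.659 = 0.341

0.341


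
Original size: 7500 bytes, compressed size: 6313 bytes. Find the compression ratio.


Ratio = original / compressed = 7500 / 6313 = 1.188

1.188


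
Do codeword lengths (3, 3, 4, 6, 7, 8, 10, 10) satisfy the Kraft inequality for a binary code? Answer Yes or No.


Kraft sum = sum(2^(-l_i)) = 0.3418, need <= 1. Result: satisfied (a binary prefix-free code with these lengths exists)

Yes


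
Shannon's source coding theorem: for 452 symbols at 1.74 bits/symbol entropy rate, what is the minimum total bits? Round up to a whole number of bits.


Minimum bits >= n * H = 452 * 1.74 = 786.48, rounded up to a whole number of bits = 787

787 bits


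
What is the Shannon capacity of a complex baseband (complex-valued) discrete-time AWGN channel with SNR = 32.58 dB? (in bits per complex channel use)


SNR_linear = 10^(32.58/10) = 1811.3401; C = log2(1 + SNR_linear) = log2(1 + 1811.3401) = 10.8236

10.8236 bits/channel use


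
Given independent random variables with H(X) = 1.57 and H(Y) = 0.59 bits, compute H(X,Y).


For independent variables, H(X,Y) = H(X) + H(Y) = 1.57 + 0.59 = 2.16

2.16 bits


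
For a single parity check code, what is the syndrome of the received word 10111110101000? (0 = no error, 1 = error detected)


Syndrome = XOR of all bits = 1 XOR 0 XOR 1 XOR 1 XOR 1 XOR 1 XOR 1 XOR 0 XOR 1 XOR 0 XOR 1 XOR 0 XOR 0 XOR 0 = 0

0


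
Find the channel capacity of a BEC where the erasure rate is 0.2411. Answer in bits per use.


C = 1 - epsilon = 1 - 0.2411 = 0.7589

0.7589 bits


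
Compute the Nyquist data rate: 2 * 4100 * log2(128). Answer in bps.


Rate = 2 * B * log2(M) = 2 * 4100 * 7.0 = 57400.0

57400.0 bps


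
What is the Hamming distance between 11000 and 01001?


Count differing positions: ^ . . . ^ = 2 differences

2


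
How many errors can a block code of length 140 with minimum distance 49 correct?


Correction capability = floor((d-1)/2) = floor((49-1)/2) = 24

24 errors


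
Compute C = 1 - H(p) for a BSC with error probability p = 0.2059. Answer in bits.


H(p) = -p*log2(p) - (1-p)*log2(1-p) = -0.2059*log2(0.2059) - 0.7941*log2(0.7941) = 0.469449 + 0.264124 = 0.7336. C = 1 - H(p) = 1 - 0.7336 = 0.2664

0.2664 bits


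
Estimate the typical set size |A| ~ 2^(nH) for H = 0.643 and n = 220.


log2|A_typical| = nH = 220 * 0.643 = 141.46, so |A_typical| ~ 2^141.46 = 3.834e+42

3.834e+42


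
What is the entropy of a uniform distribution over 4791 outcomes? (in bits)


H = log2(n) = log2(4791) = 12.2261

12.2261 bits


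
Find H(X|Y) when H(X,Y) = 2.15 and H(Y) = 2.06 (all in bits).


H(X|Y) = H(X,Y) - H(Y) = 2.15 - 2.06 = 0.09

0.09 bits


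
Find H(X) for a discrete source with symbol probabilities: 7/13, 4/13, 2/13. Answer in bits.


H = -sum(p_i * log2(p_i)). Terms: -(7/13)*log2(7/13) = 0.480892; -(4/13)*log2(4/13) = 0.523212; -(2/13)*log2(2/13) = 0.415452. H = 0.480892 + 0.523212 + 0.415452 = 1.4196

1.4196 bits


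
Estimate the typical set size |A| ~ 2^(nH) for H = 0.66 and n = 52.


log2|A_typical| = nH = 52 * 0.66 = 34.32, so |A_typical| ~ 2^34.32 = 2.145e+10

2.145e+10


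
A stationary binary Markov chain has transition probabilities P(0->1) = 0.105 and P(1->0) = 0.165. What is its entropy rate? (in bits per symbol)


Stationary distribution: pi_0 = p10/(p01+p10) = 0.6111, pi_1 = 0.3889. Entropy rate H' = pi_0*H(p01) + pi_1*H(p10) = 0.6111*0.4846 + 0.3889*0.6461 = 0.5474

0.5474 bits/symbol


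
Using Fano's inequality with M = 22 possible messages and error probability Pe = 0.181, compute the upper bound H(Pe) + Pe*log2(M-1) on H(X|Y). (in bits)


H(Pe) = -Pe*log2(Pe) - (1-Pe)*log2(1-Pe) = -0.181*log2(0.181) - 0.819*log2(0.819) = 0.446335 + 0.235925 = 0.6823. Pe*log2(M-1) = 0.181*log2(21) = 0.795009. Bound = H(Pe) + Pe*log2(M-1) = 0.446335 + 0.235925 + 0.795009 = 1.4773

1.4773 bits


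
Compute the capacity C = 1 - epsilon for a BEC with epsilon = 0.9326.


C = 1 - epsilon = 1 - 0.9326 = 0.0674

0.0674 bits


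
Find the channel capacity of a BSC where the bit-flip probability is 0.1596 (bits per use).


H(p) = -p*log2(p) - (1-p)*log2(1-p) = -0.1596*log2(0.1596) - 0.8404*log2(0.8404) = 0.422536 + 0.210816 = 0.6334. C = 1 - H(p) = 1 - 0.6334 = 0.3666

0.3666 bits


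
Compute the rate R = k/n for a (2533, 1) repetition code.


Rate = k/n = 1/2533

1/2533


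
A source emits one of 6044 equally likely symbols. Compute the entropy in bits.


H = log2(n) = log2(6044) = 12.5613

12.5613 bits


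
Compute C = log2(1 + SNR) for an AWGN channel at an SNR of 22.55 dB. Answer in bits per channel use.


SNR_linear = 10^(22.55/10) = 179.8871; C = log2(1 + SNR_linear) = log2(1 + 179.8871) = 7.4989

7.4989 bits/channel use


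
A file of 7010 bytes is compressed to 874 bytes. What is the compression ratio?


Ratio = original / compressed = 7010 / 874 = 8.0206

8.0206


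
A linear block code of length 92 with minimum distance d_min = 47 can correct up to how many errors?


Correction capability = floor((d-1)/2) = floor((47-1)/2) = 23

23 errors


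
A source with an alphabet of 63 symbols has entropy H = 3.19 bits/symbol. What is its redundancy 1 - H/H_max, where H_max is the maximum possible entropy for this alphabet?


H_max = log2(K) = log2(63) = 5.9773 bits/symbol. Redundancy = 1 - H/H_max = 1 - 3.19/5.9773 = 1 - 0.5337 = 0.4663

0.4663


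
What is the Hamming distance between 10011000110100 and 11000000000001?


Count differing positions: . ^ . ^ ^ . . . ^ ^ . ^ . ^ = 7 differences

7


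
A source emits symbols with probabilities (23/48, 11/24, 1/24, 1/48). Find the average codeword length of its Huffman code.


Huffman construction (repeatedly merge the two least-probable nodes; each merge adds 1 bit to every symbol beneath it): 1/48 + 1/24 = 1/16; 1/16 + 11/24 = 25/48; 23/48 + 25/48 = 1. Resulting codeword lengths (in the order the probabilities were given): (1, 2, 3, 3). L_avg = sum(p_i * l_i) = 23/48*1 + 11/24*2 + 1/24*3 + 1/48*3 = 19/12 = 1.5833

1.5833 bits


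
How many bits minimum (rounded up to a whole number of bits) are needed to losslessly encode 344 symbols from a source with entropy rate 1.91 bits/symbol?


Minimum bits >= n * H = 344 * 1.91 = 657.04, rounded up to a whole number of bits = 658

658 bits


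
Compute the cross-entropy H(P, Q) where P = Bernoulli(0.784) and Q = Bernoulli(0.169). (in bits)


H(P,Q) = -p*log2(q) - (1-p)*log2(1-q). -0.784*log2(0.169) = 2.010885; -0.216*log2(0.831) = 0.057689. H(P,Q) = 2.010885 + 0.057689 = 2.0686

2.0686 bits


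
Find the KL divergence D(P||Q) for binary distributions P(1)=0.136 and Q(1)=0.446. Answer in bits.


KL = p*log2(p/q) + (1-p)*log2((1-p)/(1-q)) = 0.136*log2(0.136/0.446) + 0.864*log2(0.864/0.554) = 0.3209

0.3209 bits


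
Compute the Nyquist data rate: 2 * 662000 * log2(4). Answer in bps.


Rate = 2 * B * log2(M) = 2 * 662000 * 2.0 = 2648000.0

2648000.0 bps


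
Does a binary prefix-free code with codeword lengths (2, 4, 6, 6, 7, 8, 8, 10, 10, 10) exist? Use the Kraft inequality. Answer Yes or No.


Kraft sum = sum(2^(-l_i)) = 0.3623, need <= 1. Result: satisfied (a binary prefix-free code with these lengths exists)

Yes


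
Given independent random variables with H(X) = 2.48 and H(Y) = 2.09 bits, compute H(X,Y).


For independent variables, H(X,Y) = H(X) + H(Y) = 2.48 + 2.09 = 4.57

4.57 bits


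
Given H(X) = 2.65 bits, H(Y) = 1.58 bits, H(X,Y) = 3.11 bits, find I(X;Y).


I(X;Y) = H(X) + H(Y) - H(X,Y) = 2.65 + 1.58 - 3.11 = 1.12

1.12 bits


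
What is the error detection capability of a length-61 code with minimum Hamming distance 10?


Detection capability = d_min - 1 = 10 - 1 = 9

9 errors


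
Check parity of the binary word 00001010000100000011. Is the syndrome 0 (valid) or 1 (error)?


Syndrome = XOR of all bits = 0 XOR 0 XOR 0 XOR 0 XOR 1 XOR 0 XOR 1 XOR 0 XOR 0 XOR 0 XOR 0 XOR 1 XOR 0 XOR 0 XOR 0 XOR 0 XOR 0 XOR 0 XOR 1 XOR 1 = 1

1


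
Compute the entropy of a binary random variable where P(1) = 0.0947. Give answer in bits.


H = -p*log2(p) - (1-p)*log2(1-p). -0.0947*log2(0.0947) = 0.322027; -0.9053*log2(0.9053) = 0.129940. H = 0.322027 + 0.129940 = 0.452

0.452 bits


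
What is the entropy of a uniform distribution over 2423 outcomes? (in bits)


H = log2(n) = log2(2423) = 11.2426

11.2426 bits


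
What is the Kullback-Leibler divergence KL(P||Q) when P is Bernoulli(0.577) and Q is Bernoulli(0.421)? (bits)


KL = p*log2(p/q) + (1-p)*log2((1-p)/(1-q)) = 0.577*log2(0.577/0.421) + 0.423*log2(0.423/0.579) = 0.0708

0.0708 bits


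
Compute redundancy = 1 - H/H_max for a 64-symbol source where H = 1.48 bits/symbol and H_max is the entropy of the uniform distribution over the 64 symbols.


H_max = log2(K) = log2(64) = 6.0 bits/symbol. Redundancy = 1 - H/H_max = 1 - 1.48/6.0 = 1 - 0.2467 = 0.7533

0.7533


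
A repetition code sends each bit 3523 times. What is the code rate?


Rate = k/n = 1/3523

1/3523


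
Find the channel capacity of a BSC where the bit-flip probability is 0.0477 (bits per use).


H(p) = -p*log2(p) - (1-p)*log2(1-p) = -0.0477*log2(0.0477) - 0.9523*log2(0.9523) = 0.209397 + 0.067149 = 0.2765. C = 1 - H(p) = 1 - 0.2765 = 0.7235

0.7235 bits


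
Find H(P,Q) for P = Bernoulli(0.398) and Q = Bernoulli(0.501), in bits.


H(P,Q) = -p*log2(q) - (1-p)*log2(1-q). -0.398*log2(0.501) = 0.396853; -0.602*log2(0.499) = 0.603739. H(P,Q) = 0.396853 + 0.603739 = 1.0006

1.0006 bits


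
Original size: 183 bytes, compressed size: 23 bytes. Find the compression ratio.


Ratio = original / compressed = 183 / 23 = 7.9565

7.9565


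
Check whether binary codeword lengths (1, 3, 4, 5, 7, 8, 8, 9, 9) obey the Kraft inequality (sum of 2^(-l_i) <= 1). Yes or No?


Kraft sum = sum(2^(-l_i)) = 0.7383, need <= 1. Result: satisfied (a binary prefix-free code with these lengths exists)

Yes


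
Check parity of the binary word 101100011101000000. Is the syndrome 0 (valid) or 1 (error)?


Syndrome = XOR of all bits = 1 XOR 0 XOR 1 XOR 1 XOR 0 XOR 0 XOR 0 XOR 1 XOR 1 XOR 1 XOR 0 XOR 1 XOR 0 XOR 0 XOR 0 XOR 0 XOR 0 XOR 0 = 1

1


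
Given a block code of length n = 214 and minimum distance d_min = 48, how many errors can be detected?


Detection capability = d_min - 1 = 48 - 1 = 47

47 errors


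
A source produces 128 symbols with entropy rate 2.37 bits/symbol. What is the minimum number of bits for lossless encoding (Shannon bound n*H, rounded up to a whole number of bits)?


Minimum bits >= n * H = 128 * 2.37 = 303.36, rounded up to a whole number of bits = 304

304 bits


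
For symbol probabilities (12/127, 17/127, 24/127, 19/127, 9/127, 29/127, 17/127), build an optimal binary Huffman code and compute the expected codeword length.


Huffman construction (repeatedly merge the two least-probable nodes; each merge adds 1 bit to every symbol beneath it): 9/127 + 12/127 = 21/127; 17/127 + 17/127 = 34/127; 19/127 + 21/127 = 40/127; 24/127 + 29/127 = 53/127; 34/127 + 40/127 = 74/127; 53/127 + 74/127 = 1. Resulting codeword lengths (in the order the probabilities were given): (4, 3, 2, 3, 4, 2, 3). L_avg = sum(p_i * l_i) = 12/127*4 + 17/127*3 + 24/127*2 + 19/127*3 + 9/127*4 + 29/127*2 + 17/127*3 = 349/127 = 2.748

2.748 bits


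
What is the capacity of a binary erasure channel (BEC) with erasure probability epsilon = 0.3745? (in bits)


C = 1 - epsilon = 1 - 0.3745 = 0.6255

0.6255 bits


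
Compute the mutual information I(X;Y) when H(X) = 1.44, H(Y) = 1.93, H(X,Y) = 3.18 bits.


I(X;Y) = H(X) + H(Y) - H(X,Y) = 1.44 + 1.93 - 3.18 = 0.19

0.19 bits


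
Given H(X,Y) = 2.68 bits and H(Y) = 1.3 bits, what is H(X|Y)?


H(X|Y) = H(X,Y) - H(Y) = 2.68 - 1.3 = 1.38

1.38 bits


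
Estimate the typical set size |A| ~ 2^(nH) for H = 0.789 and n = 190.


log2|A_typical| = nH = 190 * 0.789 = 149.91, so |A_typical| ~ 2^149.91 = 1.341e+45

1.341e+45


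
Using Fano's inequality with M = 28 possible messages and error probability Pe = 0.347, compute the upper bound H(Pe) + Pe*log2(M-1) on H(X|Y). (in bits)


H(Pe) = -Pe*log2(Pe) - (1-Pe)*log2(1-Pe) = -0.347*log2(0.347) - 0.653*log2(0.653) = 0.529866 + 0.401494 = 0.9314. Pe*log2(M-1) = 0.347*log2(27) = 1.649946. Bound = H(Pe) + Pe*log2(M-1) = 0.529866 + 0.401494 + 1.649946 = 2.5813

2.5813 bits


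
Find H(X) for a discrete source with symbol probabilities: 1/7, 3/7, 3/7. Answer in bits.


H = -sum(p_i * log2(p_i)). Terms: -(1/7)*log2(1/7) = 0.401051; -(3/7)*log2(3/7) = 0.523882; -(3/7)*log2(3/7) = 0.523882. H = 0.401051 + 0.523882 + 0.523882 = 1.4488

1.4488 bits


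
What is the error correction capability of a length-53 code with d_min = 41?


Correction capability = floor((d-1)/2) = floor((41-1)/2) = 20

20 errors


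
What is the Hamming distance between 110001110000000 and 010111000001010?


Count differing positions: ^ . . ^ ^ . ^ ^ . . . ^ . ^ . = 7 differences

7


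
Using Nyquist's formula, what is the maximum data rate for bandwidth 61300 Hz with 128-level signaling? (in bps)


Rate = 2 * B * log2(M) = 2 * 61300 * 7.0 = 858200.0

858200.0 bps


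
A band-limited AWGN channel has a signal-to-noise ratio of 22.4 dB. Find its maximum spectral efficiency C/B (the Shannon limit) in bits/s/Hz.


SNR_linear = 10^(22.4/10) = 173.7801; C/B = log2(1 + SNR_linear) = log2(1 + 173.7801) = 7.4494

7.4494 bits/s/Hz


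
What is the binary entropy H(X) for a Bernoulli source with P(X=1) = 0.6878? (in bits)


H = -p*log2(p) - (1-p)*log2(1-p). -0.6878*log2(0.6878) = 0.371370; -0.3122*log2(0.3122) = 0.524327. H = 0.371370 + 0.524327 = 0.8957

0.8957 bits


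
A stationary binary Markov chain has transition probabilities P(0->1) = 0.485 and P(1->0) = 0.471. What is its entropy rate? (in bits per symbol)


Stationary distribution: pi_0 = p10/(p01+p10) = 0.4927, pi_1 = 0.5073. Entropy rate H' = pi_0*H(p01) + pi_1*H(p10) = 0.4927*0.9994 + 0.5073*0.9976 = 0.9984

0.9984 bits/symbol


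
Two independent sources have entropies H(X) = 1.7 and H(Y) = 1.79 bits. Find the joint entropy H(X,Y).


For independent variables, H(X,Y) = H(X) + H(Y) = 1.7 + 1.79 = 3.49

3.49 bits


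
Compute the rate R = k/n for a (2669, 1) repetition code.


Rate = k/n = 1/2669

1/2669


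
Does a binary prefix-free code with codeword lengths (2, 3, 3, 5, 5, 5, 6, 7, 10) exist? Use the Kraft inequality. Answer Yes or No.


Kraft sum = sum(2^(-l_i)) = 0.6182, need <= 1. Result: satisfied (a binary prefix-free code with these lengths exists)

Yes


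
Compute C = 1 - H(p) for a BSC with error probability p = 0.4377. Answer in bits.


H(p) = -p*log2(p) - (1-p)*log2(1-p) = -0.4377*log2(0.4377) - 0.5623*log2(0.5623) = 0.521732 + 0.467040 = 0.9888. C = 1 - H(p) = 1 - 0.9888 = 0.0112

0.0112 bits


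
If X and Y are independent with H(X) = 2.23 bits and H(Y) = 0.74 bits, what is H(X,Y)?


For independent variables, H(X,Y) = H(X) + H(Y) = 2.23 + 0.74 = 2.97

2.97 bits


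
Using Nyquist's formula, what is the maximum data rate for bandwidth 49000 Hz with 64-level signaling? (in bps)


Rate = 2 * B * log2(M) = 2 * 49000 * 6.0 = 588000.0

588000.0 bps


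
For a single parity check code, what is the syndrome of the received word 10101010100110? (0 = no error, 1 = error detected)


Syndrome = XOR of all bits = 1 XOR 0 XOR 1 XOR 0 XOR 1 XOR 0 XOR 1 XOR 0 XOR 1 XOR 0 XOR 0 XOR 1 XOR 1 XOR 0 = 1

1


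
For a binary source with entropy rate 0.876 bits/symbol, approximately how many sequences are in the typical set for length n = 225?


log2|A_typical| = nH = 225 * 0.876 = 197.1, so |A_typical| ~ 2^197.1 = 2.153e+59

2.153e+59


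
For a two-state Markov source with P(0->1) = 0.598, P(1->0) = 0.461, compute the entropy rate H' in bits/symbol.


Stationary distribution: pi_0 = p10/(p01+p10) = 0.4353, pi_1 = 0.5647. Entropy rate H' = pi_0*H(p01) + pi_1*H(p10) = 0.4353*0.9721 + 0.5647*0.9956 = 0.9854

0.9854 bits/symbol


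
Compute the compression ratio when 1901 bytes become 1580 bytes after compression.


Ratio = original / compressed = 1901 / 1580 = 1.2032

1.2032


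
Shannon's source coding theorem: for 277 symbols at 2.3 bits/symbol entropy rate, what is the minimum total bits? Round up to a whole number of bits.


Minimum bits >= n * H = 277 * 2.3 = 637.1, rounded up to a whole number of bits = 638

638 bits


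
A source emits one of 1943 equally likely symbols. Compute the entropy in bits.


H = log2(n) = log2(1943) = 10.9241

10.9241 bits


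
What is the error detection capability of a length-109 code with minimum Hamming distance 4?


Detection capability = d_min - 1 = 4 - 1 = 3

3 errors


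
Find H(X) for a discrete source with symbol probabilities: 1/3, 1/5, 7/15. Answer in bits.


H = -sum(p_i * log2(p_i)). Terms: -(1/3)*log2(1/3) = 0.528321; -(1/5)*log2(1/5) = 0.464386; -(7/15)*log2(7/15) = 0.513117. H = 0.528321 + 0.464386 + 0.513117 = 1.5058

1.5058 bits


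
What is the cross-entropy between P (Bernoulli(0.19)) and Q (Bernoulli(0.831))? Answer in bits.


H(P,Q) = -p*log2(q) - (1-p)*log2(1-q). -0.19*log2(0.831) = 0.050745; -0.81*log2(0.169) = 2.077573. H(P,Q) = 0.050745 + 2.077573 = 2.1283

2.1283 bits


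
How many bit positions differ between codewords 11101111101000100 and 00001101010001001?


Count differing positions: ^ ^ ^ . . . ^ . ^ ^ ^ . . ^ ^ . ^ = 10 differences

10


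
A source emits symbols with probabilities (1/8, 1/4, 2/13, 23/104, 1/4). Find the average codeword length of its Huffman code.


Huffman construction (repeatedly merge the two least-probable nodes; each merge adds 1 bit to every symbol beneath it): 1/8 + 2/13 = 29/104; 23/104 + 1/4 = 49/104; 1/4 + 29/104 = 55/104; 49/104 + 55/104 = 1. Resulting codeword lengths (in the order the probabilities were given): (3, 2, 3, 2, 2). L_avg = sum(p_i * l_i) = 1/8*3 + 1/4*2 + 2/13*3 + 23/104*2 + 1/4*2 = 237/104 = 2.2788

2.2788 bits


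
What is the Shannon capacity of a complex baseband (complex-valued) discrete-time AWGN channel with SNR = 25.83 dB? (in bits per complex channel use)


SNR_linear = 10^(25.83/10) = 382.8247; C = log2(1 + SNR_linear) = log2(1 + 382.8247) = 8.5843

8.5843 bits/channel use


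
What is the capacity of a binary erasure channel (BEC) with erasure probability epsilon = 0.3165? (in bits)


C = 1 - epsilon = 1 - 0.3165 = 0.6835

0.6835 bits


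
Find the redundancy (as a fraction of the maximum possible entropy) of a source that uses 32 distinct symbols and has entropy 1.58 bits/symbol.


H_max = log2(K) = log2(32) = 5.0 bits/symbol. Redundancy = 1 - H/H_max = 1 - 1.58/5.0 = 1 - 0.316 = 0.684

0.684


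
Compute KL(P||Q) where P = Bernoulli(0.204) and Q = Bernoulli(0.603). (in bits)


KL = p*log2(p/q) + (1-p)*log2((1-p)/(1-q)) = 0.204*log2(0.204/0.603) + 0.796*log2(0.796/0.397) = 0.4799

0.4799 bits


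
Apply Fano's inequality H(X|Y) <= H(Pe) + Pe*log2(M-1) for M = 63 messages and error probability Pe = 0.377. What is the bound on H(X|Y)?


H(Pe) = -Pe*log2(Pe) - (1-Pe)*log2(1-Pe) = -0.377*log2(0.377) - 0.623*log2(0.623) = 0.530576 + 0.425320 = 0.9559. Pe*log2(M-1) = 0.377*log2(62) = 2.244732. Bound = H(Pe) + Pe*log2(M-1) = 0.530576 + 0.425320 + 2.244732 = 3.2006

3.2006 bits


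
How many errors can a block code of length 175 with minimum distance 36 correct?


Correction capability = floor((d-1)/2) = floor((36-1)/2) = 17

17 errors


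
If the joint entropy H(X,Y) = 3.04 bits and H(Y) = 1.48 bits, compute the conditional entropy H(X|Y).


H(X|Y) = H(X,Y) - H(Y) = 3.04 - 1.48 = 1.56

1.56 bits


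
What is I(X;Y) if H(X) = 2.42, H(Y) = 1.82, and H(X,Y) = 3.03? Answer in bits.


I(X;Y) = H(X) + H(Y) - H(X,Y) = 2.42 + 1.82 - 3.03 = 1.21

1.21 bits


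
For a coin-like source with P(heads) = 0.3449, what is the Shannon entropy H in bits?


H = -p*log2(p) - (1-p)*log2(1-p). -0.3449*log2(0.3449) = 0.529680; -0.6551*log2(0.6551) = 0.399751. H = 0.529680 + 0.399751 = 0.9294

0.9294 bits


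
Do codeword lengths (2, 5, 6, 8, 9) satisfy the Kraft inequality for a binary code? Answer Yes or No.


Kraft sum = sum(2^(-l_i)) = 0.3027, need <= 1. Result: satisfied (a binary prefix-free code with these lengths exists)

Yes


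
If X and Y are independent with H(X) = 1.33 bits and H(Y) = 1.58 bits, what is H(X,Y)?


For independent variables, H(X,Y) = H(X) + H(Y) = 1.33 + 1.58 = 2.91

2.91 bits


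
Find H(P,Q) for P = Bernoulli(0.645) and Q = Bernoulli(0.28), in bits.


H(P,Q) = -p*log2(q) - (1-p)*log2(1-q). -0.645*log2(0.28) = 1.184543; -0.355*log2(0.72) = 0.168246. H(P,Q) = 1.184543 + 0.168246 = 1.3528

1.3528 bits


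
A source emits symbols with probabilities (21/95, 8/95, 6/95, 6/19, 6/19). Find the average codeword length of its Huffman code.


Huffman construction (repeatedly merge the two least-probable nodes; each merge adds 1 bit to every symbol beneath it): 6/95 + 8/95 = 14/95; 14/95 + 21/95 = 7/19; 6/19 + 6/19 = 12/19; 7/19 + 12/19 = 1. Resulting codeword lengths (in the order the probabilities were given): (2, 3, 3, 2, 2). L_avg = sum(p_i * l_i) = 21/95*2 + 8/95*3 + 6/95*3 + 6/19*2 + 6/19*2 = 204/95 = 2.1474

2.1474 bits


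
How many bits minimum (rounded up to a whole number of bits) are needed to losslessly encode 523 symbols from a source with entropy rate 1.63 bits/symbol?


Minimum bits >= n * H = 523 * 1.63 = 852.49, rounded up to a whole number of bits = 853

853 bits


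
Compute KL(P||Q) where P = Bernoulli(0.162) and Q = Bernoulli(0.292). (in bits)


KL = p*log2(p/q) + (1-p)*log2((1-p)/(1-q)) = 0.162*log2(0.162/0.292) + 0.838*log2(0.838/0.708) = 0.0661

0.0661 bits


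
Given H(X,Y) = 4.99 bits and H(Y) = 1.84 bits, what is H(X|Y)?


H(X|Y) = H(X,Y) - H(Y) = 4.99 - 1.84 = 3.15

3.15 bits


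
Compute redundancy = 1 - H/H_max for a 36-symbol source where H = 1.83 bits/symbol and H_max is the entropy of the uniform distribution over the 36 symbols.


H_max = log2(K) = log2(36) = 5.1699 bits/symbol. Redundancy = 1 - H/H_max = 1 - 1.83/5.1699 = 1 - 0.354 = 0.646

0.646


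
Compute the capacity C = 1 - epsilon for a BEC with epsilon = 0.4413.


C = 1 - epsilon = 1 - 0.4413 = 0.5587

0.5587 bits


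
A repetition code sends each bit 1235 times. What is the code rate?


Rate = k/n = 1/1235

1/1235


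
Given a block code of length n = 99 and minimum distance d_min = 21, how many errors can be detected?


Detection capability = d_min - 1 = 21 - 1 = 20

20 errors


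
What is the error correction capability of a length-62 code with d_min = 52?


Correction capability = floor((d-1)/2) = floor((52-1)/2) = 25

25 errors


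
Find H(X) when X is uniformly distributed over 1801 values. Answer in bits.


H = log2(n) = log2(1801) = 10.8146

10.8146 bits


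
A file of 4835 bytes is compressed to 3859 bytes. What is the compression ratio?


Ratio = original / compressed = 4835 / 3859 = 1.2529

1.2529


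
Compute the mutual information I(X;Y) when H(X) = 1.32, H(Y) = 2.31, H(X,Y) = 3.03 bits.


I(X;Y) = H(X) + H(Y) - H(X,Y) = 1.32 + 2.31 - 3.03 = 0.6

0.6 bits


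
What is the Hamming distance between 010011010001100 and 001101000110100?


Count differing positions: . ^ ^ ^ ^ . . ^ . ^ ^ ^ . . . = 8 differences

8


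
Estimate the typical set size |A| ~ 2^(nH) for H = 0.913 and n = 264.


log2|A_typical| = nH = 264 * 0.913 = 241.032, so |A_typical| ~ 2^241.032 = 3.613e+72

3.613e+72


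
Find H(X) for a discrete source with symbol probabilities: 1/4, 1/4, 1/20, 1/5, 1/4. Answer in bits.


H = -sum(p_i * log2(p_i)). Terms: -(1/4)*log2(1/4) = 0.500000; -(1/4)*log2(1/4) = 0.500000; -(1/20)*log2(1/20) = 0.216096; -(1/5)*log2(1/5) = 0.464386; -(1/4)*log2(1/4) = 0.500000. H = 0.500000 + 0.500000 + 0.216096 + 0.464386 + 0.500000 = 2.1805

2.1805 bits


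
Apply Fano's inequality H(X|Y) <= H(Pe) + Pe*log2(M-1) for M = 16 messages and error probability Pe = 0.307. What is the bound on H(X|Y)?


H(Pe) = -Pe*log2(Pe) - (1-Pe)*log2(1-Pe) = -0.307*log2(0.307) - 0.693*log2(0.693) = 0.523033 + 0.366647 = 0.8897. Pe*log2(M-1) = 0.307*log2(15) = 1.199415. Bound = H(Pe) + Pe*log2(M-1) = 0.523033 + 0.366647 + 1.199415 = 2.0891

2.0891 bits


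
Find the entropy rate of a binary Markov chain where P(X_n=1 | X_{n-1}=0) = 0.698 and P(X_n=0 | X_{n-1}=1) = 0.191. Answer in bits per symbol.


Stationary distribution: pi_0 = p10/(p01+p10) = 0.2148, pi_1 = 0.7852. Entropy rate H' = pi_0*H(p01) + pi_1*H(p10) = 0.2148*0.8837 + 0.7852*0.7036 = 0.7423

0.7423 bits/symbol


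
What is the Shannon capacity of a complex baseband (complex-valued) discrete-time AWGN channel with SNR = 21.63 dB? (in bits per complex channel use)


SNR_linear = 10^(21.63/10) = 145.5459; C = log2(1 + SNR_linear) = log2(1 + 145.5459) = 7.1952

7.1952 bits/channel use


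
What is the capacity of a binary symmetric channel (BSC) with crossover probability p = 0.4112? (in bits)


H(p) = -p*log2(p) - (1-p)*log2(1-p) = -0.4112*log2(0.4112) - 0.5888*log2(0.5888) = 0.527195 + 0.449932 = 0.9771. C = 1 - H(p) = 1 - 0.9771 = 0.0229

0.0229 bits


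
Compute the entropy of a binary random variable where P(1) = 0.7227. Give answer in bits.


H = -p*log2(p) - (1-p)*log2(1-p). -0.7227*log2(0.7227) = 0.338607; -0.2773*log2(0.2773) = 0.513138. H = 0.338607 + 0.513138 = 0.8517

0.8517 bits


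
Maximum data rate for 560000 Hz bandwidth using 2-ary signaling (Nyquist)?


Rate = 2 * B * log2(M) = 2 * 560000 * 1.0 = 1120000.0

1120000.0 bps


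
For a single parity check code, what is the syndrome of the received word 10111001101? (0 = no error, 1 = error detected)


Syndrome = XOR of all bits = 1 XOR 0 XOR 1 XOR 1 XOR 1 XOR 0 XOR 0 XOR 1 XOR 1 XOR 0 XOR 1 = 1

1


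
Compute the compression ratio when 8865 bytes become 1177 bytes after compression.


Ratio = original / compressed = 8865 / 1177 = 7.5319

7.5319


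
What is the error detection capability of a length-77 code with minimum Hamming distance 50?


Detection capability = d_min - 1 = 50 - 1 = 49

49 errors


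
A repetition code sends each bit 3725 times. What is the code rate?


Rate = k/n = 1/3725

1/3725


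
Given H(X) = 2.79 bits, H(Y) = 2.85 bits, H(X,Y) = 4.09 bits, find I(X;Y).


I(X;Y) = H(X) + H(Y) - H(X,Y) = 2.79 + 2.85 - 4.09 = 1.55

1.55 bits


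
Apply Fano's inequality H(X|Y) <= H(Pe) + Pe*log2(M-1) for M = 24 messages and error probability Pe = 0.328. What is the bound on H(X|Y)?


H(Pe) = -Pe*log2(Pe) - (1-Pe)*log2(1-Pe) = -0.328*log2(0.328) - 0.672*log2(0.672) = 0.527500 + 0.385370 = 0.9129. Pe*log2(M-1) = 0.328*log2(23) = 1.483728. Bound = H(Pe) + Pe*log2(M-1) = 0.527500 + 0.385370 + 1.483728 = 2.3966

2.3966 bits


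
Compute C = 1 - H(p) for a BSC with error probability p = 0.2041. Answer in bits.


H(p) = -p*log2(p) - (1-p)*log2(1-p) = -0.2041*log2(0.2041) - 0.7959*log2(0.7959) = 0.467930 + 0.262122 = 0.7301. C = 1 - H(p) = 1 - 0.7301 = 0.2699

0.2699 bits


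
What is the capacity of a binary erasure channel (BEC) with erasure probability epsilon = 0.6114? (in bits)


C = 1 - epsilon = 1 - 0.6114 = 0.3886

0.3886 bits


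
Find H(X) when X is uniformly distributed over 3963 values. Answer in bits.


H = log2(n) = log2(3963) = 11.9524

11.9524 bits


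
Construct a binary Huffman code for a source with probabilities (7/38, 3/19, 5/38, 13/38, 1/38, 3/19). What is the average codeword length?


Huffman construction (repeatedly merge the two least-probable nodes; each merge adds 1 bit to every symbol beneath it): 1/38 + 5/38 = 3/19; 3/19 + 3/19 = 6/19; 3/19 + 7/38 = 13/38; 6/19 + 13/38 = 25/38; 13/38 + 25/38 = 1. Resulting codeword lengths (in the order the probabilities were given): (2, 3, 3, 2, 3, 3). L_avg = sum(p_i * l_i) = 7/38*2 + 3/19*3 + 5/38*3 + 13/38*2 + 1/38*3 + 3/19*3 = 47/19 = 2.4737

2.4737 bits


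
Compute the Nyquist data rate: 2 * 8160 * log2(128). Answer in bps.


Rate = 2 * B * log2(M) = 2 * 8160 * 7.0 = 114240.0

114240.0 bps


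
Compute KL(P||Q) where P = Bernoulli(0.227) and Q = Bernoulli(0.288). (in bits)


KL = p*log2(p/q) + (1-p)*log2((1-p)/(1-q)) = 0.227*log2(0.227/0.288) + 0.773*log2(0.773/0.712) = 0.0137

0.0137 bits


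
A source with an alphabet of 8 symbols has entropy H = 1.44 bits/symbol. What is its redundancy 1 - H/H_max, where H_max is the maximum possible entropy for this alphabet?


H_max = log2(K) = log2(8) = 3.0 bits/symbol. Redundancy = 1 - H/H_max = 1 - 1.44/3.0 = 1 - 0.48 = 0.52

0.52


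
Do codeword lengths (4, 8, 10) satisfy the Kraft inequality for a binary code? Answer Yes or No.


Kraft sum = sum(2^(-l_i)) = 0.0674, need <= 1. Result: satisfied (a binary prefix-free code with these lengths exists)

Yes


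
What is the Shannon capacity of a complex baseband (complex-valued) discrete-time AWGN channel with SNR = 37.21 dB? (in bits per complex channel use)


SNR_linear = 10^(37.21/10) = 5260.1727; C = log2(1 + SNR_linear) = log2(1 + 5260.1727) = 12.3612

12.3612 bits/channel use


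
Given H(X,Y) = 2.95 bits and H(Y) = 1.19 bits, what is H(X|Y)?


H(X|Y) = H(X,Y) - H(Y) = 2.95 - 1.19 = 1.76

1.76 bits


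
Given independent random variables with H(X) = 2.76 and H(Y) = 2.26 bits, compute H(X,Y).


For independent variables, H(X,Y) = H(X) + H(Y) = 2.76 + 2.26 = 5.02

5.02 bits


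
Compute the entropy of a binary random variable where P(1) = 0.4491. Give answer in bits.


H = -p*log2(p) - (1-p)*log2(1-p). -0.4491*log2(0.4491) = 0.518662; -0.5509*log2(0.5509) = 0.473850. H = 0.518662 + 0.473850 = 0.9925

0.9925 bits


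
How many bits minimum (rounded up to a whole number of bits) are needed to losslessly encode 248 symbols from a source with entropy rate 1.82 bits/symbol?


Minimum bits >= n * H = 248 * 1.82 = 451.36, rounded up to a whole number of bits = 452

452 bits


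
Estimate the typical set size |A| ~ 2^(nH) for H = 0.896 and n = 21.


log2|A_typical| = nH = 21 * 0.896 = 18.816, so |A_typical| ~ 2^18.816 = 4.615e+05

4.615e+05


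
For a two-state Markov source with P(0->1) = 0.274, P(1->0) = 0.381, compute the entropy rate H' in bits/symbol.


Stationary distribution: pi_0 = p10/(p01+p10) = 0.5817, pi_1 = 0.4183. Entropy rate H' = pi_0*H(p01) + pi_1*H(p10) = 0.5817*0.8471 + 0.4183*0.9587 = 0.8938

0.8938 bits/symbol


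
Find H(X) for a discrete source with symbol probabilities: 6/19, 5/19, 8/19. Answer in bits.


H = -sum(p_i * log2(p_i)). Terms: -(6/19)*log2(6/19) = 0.525147; -(5/19)*log2(5/19) = 0.506842; -(8/19)*log2(8/19) = 0.525443. H = 0.525147 + 0.506842 + 0.525443 = 1.5574

1.5574 bits


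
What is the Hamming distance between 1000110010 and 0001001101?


Count differing positions: ^ . . ^ ^ ^ ^ ^ ^ ^ = 8 differences

8


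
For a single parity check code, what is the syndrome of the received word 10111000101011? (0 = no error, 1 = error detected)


Syndrome = XOR of all bits = 1 XOR 0 XOR 1 XOR 1 XOR 1 XOR 0 XOR 0 XOR 0 XOR 1 XOR 0 XOR 1 XOR 0 XOR 1 XOR 1 = 0

0


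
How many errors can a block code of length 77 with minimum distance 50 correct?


Correction capability = floor((d-1)/2) = floor((50-1)/2) = 24

24 errors


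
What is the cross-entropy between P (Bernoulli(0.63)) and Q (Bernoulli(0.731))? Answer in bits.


H(P,Q) = -p*log2(q) - (1-p)*log2(1-q). -0.63*log2(0.731) = 0.284796; -0.37*log2(0.269) = 0.700899. H(P,Q) = 0.284796 + 0.700899 = 0.9857

0.9857 bits


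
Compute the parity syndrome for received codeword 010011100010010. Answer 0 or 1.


Syndrome = XOR of all bits = 0 XOR 1 XOR 0 XOR 0 XOR 1 XOR 1 XOR 1 XOR 0 XOR 0 XOR 0 XOR 1 XOR 0 XOR 0 XOR 1 XOR 0 = 0

0


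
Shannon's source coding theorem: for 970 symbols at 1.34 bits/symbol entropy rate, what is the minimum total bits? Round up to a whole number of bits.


Minimum bits >= n * H = 970 * 1.34 = 1299.8, rounded up to a whole number of bits = 1300

1300 bits


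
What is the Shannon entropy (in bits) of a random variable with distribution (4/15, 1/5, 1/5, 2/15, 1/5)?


H = -sum(p_i * log2(p_i)). Terms: -(4/15)*log2(4/15) = 0.508504; -(1/5)*log2(1/5) = 0.464386; -(1/5)*log2(1/5) = 0.464386; -(2/15)*log2(2/15) = 0.387585; -(1/5)*log2(1/5) = 0.464386. H = 0.508504 + 0.464386 + 0.464386 + 0.387585 + 0.464386 = 2.2892

2.2892 bits


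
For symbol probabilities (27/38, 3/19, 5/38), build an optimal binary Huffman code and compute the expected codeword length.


Huffman construction (repeatedly merge the two least-probable nodes; each merge adds 1 bit to every symbol beneath it): 5/38 + 3/19 = 11/38; 11/38 + 27/38 = 1. Resulting codeword lengths (in the order the probabilities were given): (1, 2, 2). L_avg = sum(p_i * l_i) = 27/38*1 + 3/19*2 + 5/38*2 = 49/38 = 1.2895

1.2895 bits


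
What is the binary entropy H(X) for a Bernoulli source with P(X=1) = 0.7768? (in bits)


H = -p*log2(p) - (1-p)*log2(1-p). -0.7768*log2(0.7768) = 0.283054; -0.2232*log2(0.2232) = 0.482914. H = 0.283054 + 0.482914 = 0.766

0.766 bits


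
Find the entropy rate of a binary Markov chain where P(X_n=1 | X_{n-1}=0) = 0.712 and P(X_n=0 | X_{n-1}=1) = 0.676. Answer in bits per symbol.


Stationary distribution: pi_0 = p10/(p01+p10) = 0.487, pi_1 = 0.513. Entropy rate H' = pi_0*H(p01) + pi_1*H(p10) = 0.487*0.8661 + 0.513*0.9087 = 0.888

0.888 bits/symbol


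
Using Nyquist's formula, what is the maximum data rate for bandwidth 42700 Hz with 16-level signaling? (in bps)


Rate = 2 * B * log2(M) = 2 * 42700 * 4.0 = 341600.0

341600.0 bps


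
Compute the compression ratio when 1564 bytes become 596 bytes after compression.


Ratio = original / compressed = 1564 / 596 = 2.6242

2.6242


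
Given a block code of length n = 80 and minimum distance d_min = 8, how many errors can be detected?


Detection capability = d_min - 1 = 8 - 1 = 7

7 errors


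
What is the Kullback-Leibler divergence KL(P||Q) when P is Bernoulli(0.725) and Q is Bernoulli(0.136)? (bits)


KL = p*log2(p/q) + (1-p)*log2((1-p)/(1-q)) = 0.725*log2(0.725/0.136) + 0.275*log2(0.275/0.864) = 1.2962

1.2962 bits


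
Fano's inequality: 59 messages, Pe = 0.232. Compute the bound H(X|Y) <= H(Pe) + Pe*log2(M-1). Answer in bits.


H(Pe) = -Pe*log2(Pe) - (1-Pe)*log2(1-Pe) = -0.232*log2(0.232) - 0.768*log2(0.768) = 0.489010 + 0.292471 = 0.7815. Pe*log2(M-1) = 0.232*log2(58) = 1.359052. Bound = H(Pe) + Pe*log2(M-1) = 0.489010 + 0.292471 + 1.359052 = 2.1405

2.1405 bits
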